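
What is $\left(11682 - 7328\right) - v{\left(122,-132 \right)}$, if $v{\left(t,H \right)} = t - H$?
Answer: $4100$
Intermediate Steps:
$\left(11682 - 7328\right) - v{\left(122,-132 \right)} = \left(11682 - 7328\right) - \left(122 - -132\right) = \left(11682 - 7328\right) - \left(122 + 132\right) = 4354 - 254 = 4100$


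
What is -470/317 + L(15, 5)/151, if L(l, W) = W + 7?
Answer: -67166/47867 ≈ -1.4032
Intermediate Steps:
L(l, W) = 7 + W
-470/317 + L(15, 5)/151 = -470/317 + (7 + 5)/151 = -470*1/317 + 12*(1/151) = -470/317 + 12/151 = -67166/47867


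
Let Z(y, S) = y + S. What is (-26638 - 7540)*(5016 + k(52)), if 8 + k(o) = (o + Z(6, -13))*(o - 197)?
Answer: 51848026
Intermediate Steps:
Z(y, S) = S + y
k(o) = -8 + (-197 + o)*(-7 + o) (k(o) = -8 + (o + (-13 + 6))*(o - 197) = -8 + (o - 7)*(-197 + o) = -8 + (-7 + o)*(-197 + o) = -8 + (-197 + o)*(-7 + o))
(-26638 - 7540)*(5016 + k(52)) = (-26638 - 7540)*(5016 + (1371 + 52² - 204*52)) = -34178*(5016 + (1371 + 2704 - 10608)) = -34178*(5016 - 6533) = -34178*(-1517) = 51848026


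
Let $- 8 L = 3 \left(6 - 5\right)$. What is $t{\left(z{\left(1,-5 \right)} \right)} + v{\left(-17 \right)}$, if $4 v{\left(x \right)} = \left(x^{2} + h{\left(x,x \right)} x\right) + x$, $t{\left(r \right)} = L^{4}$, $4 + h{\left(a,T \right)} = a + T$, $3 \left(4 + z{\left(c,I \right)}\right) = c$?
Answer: $\frac{940113}{4096} \approx 229.52$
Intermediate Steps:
$z{\left(c,I \right)} = -4 + \frac{c}{3}$
$L = - \frac{3}{8}$ ($L = - \frac{3 \left(6 - 5\right)}{8} = - \frac{3 \cdot 1}{8} = \left(- \frac{1}{8}\right) 3 = - \frac{3}{8} \approx -0.375$)
$h{\left(a,T \right)} = -4 + T + a$ ($h{\left(a,T \right)} = -4 + \left(a + T\right) = -4 + \left(T + a\right) = -4 + T + a$)
$t{\left(r \right)} = \frac{81}{4096}$ ($t{\left(r \right)} = \left(- \frac{3}{8}\right)^{4} = \frac{81}{4096}$)
$v{\left(x \right)} = \frac{x}{4} + \frac{x^{2}}{4} + \frac{x \left(-4 + 2 x\right)}{4}$ ($v{\left(x \right)} = \frac{\left(x^{2} + \left(-4 + x + x\right) x\right) + x}{4} = \frac{\left(x^{2} + \left(-4 + 2 x\right) x\right) + x}{4} = \frac{\left(x^{2} + x \left(-4 + 2 x\right)\right) + x}{4} = \frac{x + x^{2} + x \left(-4 + 2 x\right)}{4} = \frac{x}{4} + \frac{x^{2}}{4} + \frac{x \left(-4 + 2 x\right)}{4}$)
$t{\left(z{\left(1,-5 \right)} \right)} + v{\left(-17 \right)} = \frac{81}{4096} + \frac{3}{4} \left(-17\right) \left(-1 - 17\right) = \frac{81}{4096} + \frac{3}{4} \left(-17\right) \left(-18\right) = \frac{81}{4096} + \frac{459}{2} = \frac{940113}{4096}$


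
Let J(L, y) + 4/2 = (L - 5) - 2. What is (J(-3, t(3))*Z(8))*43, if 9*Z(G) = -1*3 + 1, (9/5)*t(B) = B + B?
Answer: 344/3 ≈ 114.67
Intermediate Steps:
t(B) = 10*B/9 (t(B) = 5*(B + B)/9 = 5*(2*B)/9 = 10*B/9)
Z(G) = -2/9 (Z(G) = (-1*3 + 1)/9 = (-3 + 1)/9 = (⅑)*(-2) = -2/9)
J(L, y) = -9 + L (J(L, y) = -2 + ((L - 5) - 2) = -2 + ((-5 + L) - 2) = -2 + (-7 + L) = -9 + L)
(J(-3, t(3))*Z(8))*43 = ((-9 - 3)*(-2/9))*43 = -12*(-2/9)*43 = (8/3)*43 = 344/3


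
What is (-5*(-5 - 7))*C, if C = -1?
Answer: -60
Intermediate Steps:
(-5*(-5 - 7))*C = -5*(-5 - 7)*(-1) = -5*(-12)*(-1) = 60*(-1) = -60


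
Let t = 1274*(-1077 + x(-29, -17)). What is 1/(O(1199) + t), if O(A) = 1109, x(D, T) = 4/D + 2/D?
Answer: -29/39766325 ≈ -7.2926e-7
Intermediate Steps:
x(D, T) = 6/D
t = -39798486/29 (t = 1274*(-1077 + 6/(-29)) = 1274*(-1077 + 6*(-1/29)) = 1274*(-1077 - 6/29) = 1274*(-31239/29) = -39798486/29 ≈ -1.3724e+6)
1/(O(1199) + t) = 1/(1109 - 39798486/29) = 1/(-39766325/29) = -29/39766325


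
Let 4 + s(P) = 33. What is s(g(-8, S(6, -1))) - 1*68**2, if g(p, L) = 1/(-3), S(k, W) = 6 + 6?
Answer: -4595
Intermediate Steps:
S(k, W) = 12
g(p, L) = -1/3
s(P) = 29 (s(P) = -4 + 33 = 29)
s(g(-8, S(6, -1))) - 1*68**2 = 29 - 1*68**2 = 29 - 1*4624 = 29 - 4624 = -4595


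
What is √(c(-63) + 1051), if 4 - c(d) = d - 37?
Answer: √1155 ≈ 33.985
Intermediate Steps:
c(d) = 41 - d (c(d) = 4 - (d - 37) = 4 - (-37 + d) = 4 + (37 - d) = 41 - d)
√(c(-63) + 1051) = √((41 - 1*(-63)) + 1051) = √((41 + 63) + 1051) = √(104 + 1051) = √1155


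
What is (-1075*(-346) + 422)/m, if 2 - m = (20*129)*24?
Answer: -186186/30959 ≈ -6.0140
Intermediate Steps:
m = -61918 (m = 2 - 20*129*24 = 2 - 2580*24 = 2 - 1*61920 = 2 - 61920 = -61918)
(-1075*(-346) + 422)/m = (-1075*(-346) + 422)/(-61918) = (371950 + 422)*(-1/61918) = 372372*(-1/61918) = -186186/30959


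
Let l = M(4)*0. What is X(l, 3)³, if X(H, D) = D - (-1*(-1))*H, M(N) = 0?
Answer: 27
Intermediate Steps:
l = 0 (l = 0*0 = 0)
X(H, D) = D - H
X(l, 3)³ = (3 - 1*0)³ = (3 + 0)³ = 3³ = 27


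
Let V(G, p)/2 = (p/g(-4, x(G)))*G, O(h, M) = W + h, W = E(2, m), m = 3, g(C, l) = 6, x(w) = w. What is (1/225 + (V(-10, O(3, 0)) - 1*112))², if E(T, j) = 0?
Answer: 753447601/50625 ≈ 14883.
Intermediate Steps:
W = 0
O(h, M) = h (O(h, M) = 0 + h = h)
V(G, p) = G*p/3 (V(G, p) = 2*((p/6)*G) = 2*(G*p/6) = G*p/3)
(1/225 + (V(-10, O(3, 0)) - 1*112))² = (1/225 + ((⅓)*(-10)*3 - 1*112))² = (1/225 + (-10 - 112))² = (1/225 - 122)² = (-27449/225)² = 753447601/50625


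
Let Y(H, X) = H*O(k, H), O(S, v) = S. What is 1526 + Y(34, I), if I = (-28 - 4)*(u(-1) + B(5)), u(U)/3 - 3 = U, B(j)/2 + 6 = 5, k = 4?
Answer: 1662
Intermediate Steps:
B(j) = -2 (B(j) = -12 + 2*5 = -12 + 10 = -2)
u(U) = 9 + 3*U
I = -128 (I = (-28 - 4)*((9 + 3*(-1)) - 2) = -32*((9 - 3) - 2) = -32*(6 - 2) = -32*4 = -128)
Y(H, X) = 4*H (Y(H, X) = H*4 = 4*H)
1526 + Y(34, I) = 1526 + 4*34 = 1526 + 136 = 1662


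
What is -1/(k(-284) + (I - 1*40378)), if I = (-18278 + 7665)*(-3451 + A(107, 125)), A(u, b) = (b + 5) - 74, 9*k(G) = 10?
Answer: -9/323916823 ≈ -2.7785e-8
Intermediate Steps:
k(G) = 10/9 (k(G) = (⅑)*10 = 10/9)
A(u, b) = -69 + b (A(u, b) = (5 + b) - 74 = -69 + b)
I = 36031135 (I = (-18278 + 7665)*(-3451 + (-69 + 125)) = -10613*(-3451 + 56) = -10613*(-3395) = 36031135)
-1/(k(-284) + (I - 1*40378)) = -1/(10/9 + (36031135 - 1*40378)) = -1/(10/9 + (36031135 - 40378)) = -1/(10/9 + 35990757) = -1/323916823/9 = -1*9/323916823 = -9/323916823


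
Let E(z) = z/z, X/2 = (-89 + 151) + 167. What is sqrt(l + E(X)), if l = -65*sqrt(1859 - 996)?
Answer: sqrt(1 - 65*sqrt(863)) ≈ 43.686*I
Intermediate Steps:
X = 458 (X = 2*((-89 + 151) + 167) = 2*(62 + 167) = 2*229 = 458)
E(z) = 1
l = -65*sqrt(863) ≈ -1909.5
sqrt(l + E(X)) = sqrt(-65*sqrt(863) + 1) = sqrt(1 - 65*sqrt(863))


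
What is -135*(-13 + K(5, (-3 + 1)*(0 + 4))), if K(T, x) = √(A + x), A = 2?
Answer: 1755 - 135*I*√6 ≈ 1755.0 - 330.68*I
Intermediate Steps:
K(T, x) = √(2 + x)
-135*(-13 + K(5, (-3 + 1)*(0 + 4))) = -135*(-13 + √(2 + (-3 + 1)*(0 + 4))) = -135*(-13 + √(2 - 2*4)) = -135*(-13 + √(2 - 8)) = -135*(-13 + √(-6)) = -135*(-13 + I*√6) = 1755 - 135*I*√6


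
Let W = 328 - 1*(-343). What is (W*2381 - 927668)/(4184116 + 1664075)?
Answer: 669983/5848191 ≈ 0.11456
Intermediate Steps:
W = 671 (W = 328 + 343 = 671)
(W*2381 - 927668)/(4184116 + 1664075) = (671*2381 - 927668)/(4184116 + 1664075) = (1597651 - 927668)/5848191 = 669983*(1/5848191) = 669983/5848191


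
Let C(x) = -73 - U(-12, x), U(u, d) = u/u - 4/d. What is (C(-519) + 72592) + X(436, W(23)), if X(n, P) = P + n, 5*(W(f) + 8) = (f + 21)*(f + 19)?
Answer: 190253962/2595 ≈ 73316.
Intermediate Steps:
W(f) = -8 + (19 + f)*(21 + f)/5 (W(f) = -8 + ((f + 21)*(f + 19))/5 = -8 + ((21 + f)*(19 + f))/5 = -8 + ((19 + f)*(21 + f))/5 = -8 + (19 + f)*(21 + f)/5)
U(u, d) = 1 - 4/d
C(x) = -73 - (-4 + x)/x
(C(-519) + 72592) + X(436, W(23)) = ((-74 + 4/(-519)) + 72592) + ((359/5 + 8*23 + (1/5)*23**2) + 436) = ((-74 + 4*(-1/519)) + 72592) + ((359/5 + 184 + (1/5)*529) + 436) = ((-74 - 4/519) + 72592) + ((359/5 + 184 + 529/5) + 436) = (-38410/519 + 72592) + (1808/5 + 436) = 37636838/519 + 3988/5 = 190253962/2595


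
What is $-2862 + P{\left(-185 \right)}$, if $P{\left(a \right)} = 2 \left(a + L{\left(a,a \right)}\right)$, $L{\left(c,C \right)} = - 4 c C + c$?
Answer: $-277402$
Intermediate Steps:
$L{\left(c,C \right)} = c - 4 C c$ ($L{\left(c,C \right)} = - 4 C c + c = c - 4 C c$)
$P{\left(a \right)} = 2 a + 2 a \left(1 - 4 a\right)$ ($P{\left(a \right)} = 2 \left(a + a \left(1 - 4 a\right)\right) = 2 a + 2 a \left(1 - 4 a\right)$)
$-2862 + P{\left(-185 \right)} = -2862 + 4 \left(-185\right) \left(1 - -370\right) = -2862 + 4 \left(-185\right) \left(1 + 370\right) = -2862 + 4 \left(-185\right) 371 = -2862 - 274540 = -277402$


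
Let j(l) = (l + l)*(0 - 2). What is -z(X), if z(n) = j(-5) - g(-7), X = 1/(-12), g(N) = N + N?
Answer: -34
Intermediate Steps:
j(l) = -4*l (j(l) = (2*l)*(-2) = -4*l)
g(N) = 2*N
X = -1/12 ≈ -0.083333
z(n) = 34 (z(n) = -4*(-5) - 2*(-7) = 20 - 1*(-14) = 20 + 14 = 34)
-z(X) = -1*34 = -34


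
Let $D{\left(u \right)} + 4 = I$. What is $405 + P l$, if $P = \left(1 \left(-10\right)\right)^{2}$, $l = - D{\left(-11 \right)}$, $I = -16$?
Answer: $2405$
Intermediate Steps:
$D{\left(u \right)} = -20$ ($D{\left(u \right)} = -4 - 16 = -20$)
$l = 20$ ($l = \left(-1\right) \left(-20\right) = 20$)
$P = 100$ ($P = \left(-10\right)^{2} = 100$)
$405 + P l = 405 + 100 \cdot 20 = 405 + 2000 = 2405$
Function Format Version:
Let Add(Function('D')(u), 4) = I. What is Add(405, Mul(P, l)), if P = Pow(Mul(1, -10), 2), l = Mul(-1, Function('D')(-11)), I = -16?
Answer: 2405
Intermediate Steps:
Function('D')(u) = -20 (Function('D')(u) = Add(-4, -16) = -20)
l = 20 (l = Mul(-1, -20) = 20)
P = 100 (P = Pow(-10, 2) = 100)
Add(405, Mul(P, l)) = Add(405, Mul(100, 20)) = Add(405, 2000) = 2405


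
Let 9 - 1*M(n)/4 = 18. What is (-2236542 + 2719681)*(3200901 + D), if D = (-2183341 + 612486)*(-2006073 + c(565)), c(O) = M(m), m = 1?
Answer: 1522520546656387344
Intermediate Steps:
M(n) = -36 (M(n) = 36 - 4*18 = 36 - 72 = -36)
c(O) = -36
D = 3151306353195 (D = (-2183341 + 612486)*(-2006073 - 36) = -1570855*(-2006109) = 3151306353195)
(-2236542 + 2719681)*(3200901 + D) = (-2236542 + 2719681)*(3200901 + 3151306353195) = 483139*3151309554096 = 1522520546656387344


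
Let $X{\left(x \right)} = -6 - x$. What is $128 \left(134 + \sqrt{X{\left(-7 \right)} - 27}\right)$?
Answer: $17152 + 128 i \sqrt{26} \approx 17152.0 + 652.67 i$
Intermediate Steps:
$128 \left(134 + \sqrt{X{\left(-7 \right)} - 27}\right) = 128 \left(134 + \sqrt{\left(-6 - -7\right) - 27}\right) = 128 \left(134 + \sqrt{\left(-6 + 7\right) - 27}\right) = 128 \left(134 + \sqrt{1 - 27}\right) = 128 \left(134 + \sqrt{-26}\right) = 128 \left(134 + i \sqrt{26}\right) = 17152 + 128 i \sqrt{26}$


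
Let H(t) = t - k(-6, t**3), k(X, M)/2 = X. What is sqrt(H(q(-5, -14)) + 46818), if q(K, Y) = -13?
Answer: sqrt(46817) ≈ 216.37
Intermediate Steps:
k(X, M) = 2*X
H(t) = 12 + t (H(t) = t - 2*(-6) = t - 1*(-12) = t + 12 = 12 + t)
sqrt(H(q(-5, -14)) + 46818) = sqrt((12 - 13) + 46818) = sqrt(-1 + 46818) = sqrt(46817)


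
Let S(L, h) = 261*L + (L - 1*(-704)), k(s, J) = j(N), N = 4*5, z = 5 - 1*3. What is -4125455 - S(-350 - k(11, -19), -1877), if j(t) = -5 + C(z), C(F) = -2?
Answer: -4036293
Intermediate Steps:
z = 2 (z = 5 - 3 = 2)
N = 20
j(t) = -7 (j(t) = -5 - 2 = -7)
k(s, J) = -7
S(L, h) = 704 + 262*L (S(L, h) = 261*L + (L + 704) = 261*L + (704 + L) = 704 + 262*L)
-4125455 - S(-350 - k(11, -19), -1877) = -4125455 - (704 + 262*(-350 - 1*(-7))) = -4125455 - (704 + 262*(-350 + 7)) = -4125455 - (704 + 262*(-343)) = -4125455 - (704 - 89866) = -4125455 - 1*(-89162) = -4125455 + 89162 = -4036293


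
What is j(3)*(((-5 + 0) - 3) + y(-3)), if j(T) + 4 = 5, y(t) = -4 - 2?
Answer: -14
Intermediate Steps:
y(t) = -6
j(T) = 1 (j(T) = -4 + 5 = 1)
j(3)*(((-5 + 0) - 3) + y(-3)) = 1*(((-5 + 0) - 3) - 6) = 1*((-5 - 3) - 6) = 1*(-8 - 6) = 1*(-14) = -14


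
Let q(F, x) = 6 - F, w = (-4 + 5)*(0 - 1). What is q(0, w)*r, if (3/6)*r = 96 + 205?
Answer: 3612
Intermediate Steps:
r = 602 (r = 2*(96 + 205) = 2*301 = 602)
w = -1 (w = 1*(-1) = -1)
q(0, w)*r = (6 - 1*0)*602 = (6 + 0)*602 = 6*602 = 3612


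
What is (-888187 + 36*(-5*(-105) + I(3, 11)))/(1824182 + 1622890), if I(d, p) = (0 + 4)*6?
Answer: -868423/3447072 ≈ -0.25193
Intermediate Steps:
I(d, p) = 24 (I(d, p) = 4*6 = 24)
(-888187 + 36*(-5*(-105) + I(3, 11)))/(1824182 + 1622890) = (-888187 + 36*(-5*(-105) + 24))/(1824182 + 1622890) = (-888187 + 36*(525 + 24))/3447072 = (-888187 + 36*549)*(1/3447072) = (-888187 + 19764)*(1/3447072) = -868423*1/3447072 = -868423/3447072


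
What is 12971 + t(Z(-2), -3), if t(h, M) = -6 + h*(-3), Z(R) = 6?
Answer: 12947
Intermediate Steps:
t(h, M) = -6 - 3*h
12971 + t(Z(-2), -3) = 12971 + (-6 - 3*6) = 12971 + (-6 - 18) = 12971 - 24 = 12947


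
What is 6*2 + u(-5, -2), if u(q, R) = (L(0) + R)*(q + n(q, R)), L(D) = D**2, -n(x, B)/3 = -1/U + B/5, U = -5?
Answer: 104/5 ≈ 20.800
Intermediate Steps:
n(x, B) = -3/5 - 3*B/5 (n(x, B) = -3*(-1/(-5) + B/5) = -3*(-1*(-1/5) + B*(1/5)) = -3*(1/5 + B/5) = -3/5 - 3*B/5)
u(q, R) = R*(-3/5 + q - 3*R/5) (u(q, R) = (0**2 + R)*(q + (-3/5 - 3*R/5)) = (0 + R)*(-3/5 + q - 3*R/5) = R*(-3/5 + q - 3*R/5))
6*2 + u(-5, -2) = 6*2 + (1/5)*(-2)*(-3 - 3*(-2) + 5*(-5)) = 12 + (1/5)*(-2)*(-3 + 6 - 25) = 12 + (1/5)*(-2)*(-22) = 12 + 44/5 = 104/5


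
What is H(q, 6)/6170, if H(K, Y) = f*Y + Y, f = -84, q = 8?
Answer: -249/3085 ≈ -0.080713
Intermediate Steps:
H(K, Y) = -83*Y (H(K, Y) = -84*Y + Y = -83*Y)
H(q, 6)/6170 = -83*6/6170 = -498*1/6170 = -249/3085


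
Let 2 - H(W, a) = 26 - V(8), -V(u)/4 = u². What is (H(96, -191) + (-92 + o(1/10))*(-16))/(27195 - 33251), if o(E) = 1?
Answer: -147/757 ≈ -0.19419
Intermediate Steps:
V(u) = -4*u²
H(W, a) = -280 (H(W, a) = 2 - (26 - (-4)*8²) = 2 - (26 - (-4)*64) = 2 - (26 - 1*(-256)) = 2 - (26 + 256) = 2 - 1*282 = 2 - 282 = -280)
(H(96, -191) + (-92 + o(1/10))*(-16))/(27195 - 33251) = (-280 + (-92 + 1)*(-16))/(27195 - 33251) = (-280 - 91*(-16))/(-6056) = (-280 + 1456)*(-1/6056) = 1176*(-1/6056) = -147/757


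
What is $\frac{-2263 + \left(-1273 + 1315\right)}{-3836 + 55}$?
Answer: $\frac{2221}{3781} \approx 0.58741$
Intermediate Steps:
$\frac{-2263 + \left(-1273 + 1315\right)}{-3836 + 55} = \frac{-2263 + 42}{-3781} = \left(-2221\right) \left(- \frac{1}{3781}\right) = \frac{2221}{3781}$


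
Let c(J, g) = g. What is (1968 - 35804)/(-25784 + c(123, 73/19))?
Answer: 642884/489823 ≈ 1.3125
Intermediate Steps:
(1968 - 35804)/(-25784 + c(123, 73/19)) = (1968 - 35804)/(-25784 + 73/19) = -33836/(-25784 + 73*(1/19)) = -33836/(-25784 + 73/19) = -33836/(-489823/19) = -33836*(-19/489823) = 642884/489823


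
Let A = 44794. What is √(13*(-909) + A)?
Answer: 7*√673 ≈ 181.60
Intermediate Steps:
√(13*(-909) + A) = √(13*(-909) + 44794) = √(-11817 + 44794) = √32977 = 7*√673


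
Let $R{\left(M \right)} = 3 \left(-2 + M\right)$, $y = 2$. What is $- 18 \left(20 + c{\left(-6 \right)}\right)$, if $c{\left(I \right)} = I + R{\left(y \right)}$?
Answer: $-252$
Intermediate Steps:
$R{\left(M \right)} = -6 + 3 M$
$c{\left(I \right)} = I$ ($c{\left(I \right)} = I + \left(-6 + 3 \cdot 2\right) = I + \left(-6 + 6\right) = I + 0 = I$)
$- 18 \left(20 + c{\left(-6 \right)}\right) = - 18 \left(20 - 6\right) = \left(-18\right) 14 = -252$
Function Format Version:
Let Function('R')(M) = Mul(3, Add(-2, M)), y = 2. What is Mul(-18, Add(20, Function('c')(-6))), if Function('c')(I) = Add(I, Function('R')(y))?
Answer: -252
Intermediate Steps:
Function('R')(M) = Add(-6, Mul(3, M))
Function('c')(I) = I (Function('c')(I) = Add(I, Add(-6, Mul(3, 2))) = Add(I, Add(-6, 6)) = Add(I, 0) = I)
Mul(-18, Add(20, Function('c')(-6))) = Mul(-18, Add(20, -6)) = Mul(-18, 14) = -252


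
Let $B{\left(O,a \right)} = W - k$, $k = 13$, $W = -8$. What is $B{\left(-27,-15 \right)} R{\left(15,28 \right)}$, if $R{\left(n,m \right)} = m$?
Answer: $-588$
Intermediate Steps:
$B{\left(O,a \right)} = -21$ ($B{\left(O,a \right)} = -8 - 13 = -21$)
$B{\left(-27,-15 \right)} R{\left(15,28 \right)} = \left(-21\right) 28 = -588$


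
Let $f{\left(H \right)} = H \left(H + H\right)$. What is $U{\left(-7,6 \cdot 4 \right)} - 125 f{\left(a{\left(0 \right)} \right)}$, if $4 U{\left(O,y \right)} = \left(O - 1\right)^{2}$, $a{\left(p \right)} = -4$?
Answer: $-3984$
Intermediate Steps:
$U{\left(O,y \right)} = \frac{\left(-1 + O\right)^{2}}{4}$ ($U{\left(O,y \right)} = \frac{\left(O - 1\right)^{2}}{4} = \frac{\left(-1 + O\right)^{2}}{4}$)
$f{\left(H \right)} = 2 H^{2}$ ($f{\left(H \right)} = H 2 H = 2 H^{2}$)
$U{\left(-7,6 \cdot 4 \right)} - 125 f{\left(a{\left(0 \right)} \right)} = \frac{\left(-1 - 7\right)^{2}}{4} - 125 \cdot 2 \left(-4\right)^{2} = \frac{\left(-8\right)^{2}}{4} - 125 \cdot 2 \cdot 16 = \frac{1}{4} \cdot 64 - 4000 = 16 - 4000 = -3984$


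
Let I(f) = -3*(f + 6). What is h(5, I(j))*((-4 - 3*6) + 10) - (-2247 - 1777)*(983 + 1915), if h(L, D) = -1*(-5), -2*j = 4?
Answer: 11661492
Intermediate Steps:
j = -2 (j = -½*4 = -2)
I(f) = -18 - 3*f (I(f) = -3*(6 + f) = -18 - 3*f)
h(L, D) = 5
h(5, I(j))*((-4 - 3*6) + 10) - (-2247 - 1777)*(983 + 1915) = 5*((-4 - 3*6) + 10) - (-2247 - 1777)*(983 + 1915) = 5*((-4 - 18) + 10) - (-4024)*2898 = 5*(-22 + 10) - 1*(-11661552) = 5*(-12) + 11661552 = -60 + 11661552 = 11661492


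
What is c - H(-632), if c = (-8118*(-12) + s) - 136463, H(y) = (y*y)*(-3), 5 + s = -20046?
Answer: 1139174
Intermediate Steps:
s = -20051 (s = -5 - 20046 = -20051)
H(y) = -3*y² (H(y) = y²*(-3) = -3*y²)
c = -59098 (c = (-8118*(-12) - 20051) - 136463 = (97416 - 20051) - 136463 = 77365 - 136463 = -59098)
c - H(-632) = -59098 - (-3)*(-632)² = -59098 - (-3)*399424 = -59098 - 1*(-1198272) = -59098 + 1198272 = 1139174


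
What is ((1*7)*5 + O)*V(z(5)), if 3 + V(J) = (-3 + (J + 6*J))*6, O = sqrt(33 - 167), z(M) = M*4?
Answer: 28665 + 819*I*sqrt(134) ≈ 28665.0 + 9480.6*I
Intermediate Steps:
z(M) = 4*M
O = I*sqrt(134) (O = sqrt(-134) = I*sqrt(134) ≈ 11.576*I)
V(J) = -21 + 42*J (V(J) = -3 + (-3 + (J + 6*J))*6 = -3 + (-3 + 7*J)*6 = -3 + (-18 + 42*J) = -21 + 42*J)
((1*7)*5 + O)*V(z(5)) = ((1*7)*5 + I*sqrt(134))*(-21 + 42*(4*5)) = (7*5 + I*sqrt(134))*(-21 + 42*20) = (35 + I*sqrt(134))*(-21 + 840) = (35 + I*sqrt(134))*819 = 28665 + 819*I*sqrt(134)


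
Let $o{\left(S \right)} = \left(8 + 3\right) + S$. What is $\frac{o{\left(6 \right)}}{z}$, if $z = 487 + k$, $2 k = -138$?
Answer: $\frac{17}{418} \approx 0.04067$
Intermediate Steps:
$k = -69$ ($k = \frac{1}{2} \left(-138\right) = -69$)
$o{\left(S \right)} = 11 + S$
$z = 418$ ($z = 487 - 69 = 418$)
$\frac{o{\left(6 \right)}}{z} = \frac{11 + 6}{418} = 17 \cdot \frac{1}{418} = \frac{17}{418}$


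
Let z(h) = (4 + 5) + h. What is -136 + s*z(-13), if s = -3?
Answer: -124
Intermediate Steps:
z(h) = 9 + h
-136 + s*z(-13) = -136 - 3*(9 - 13) = -136 - 3*(-4) = -136 + 12 = -124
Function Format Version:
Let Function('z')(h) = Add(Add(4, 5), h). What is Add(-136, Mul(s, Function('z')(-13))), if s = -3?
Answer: -124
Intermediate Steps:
Function('z')(h) = Add(9, h)
Add(-136, Mul(s, Function('z')(-13))) = Add(-136, Mul(-3, Add(9, -13))) = Add(-136, Mul(-3, -4)) = Add(-136, 12) = -124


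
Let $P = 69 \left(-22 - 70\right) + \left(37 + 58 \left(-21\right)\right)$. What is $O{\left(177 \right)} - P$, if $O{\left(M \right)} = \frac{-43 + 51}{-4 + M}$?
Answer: $\frac{1302525}{173} \approx 7529.0$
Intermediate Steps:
$O{\left(M \right)} = \frac{8}{-4 + M}$
$P = -7529$ ($P = 69 \left(-92\right) + \left(37 - 1218\right) = -6348 - 1181 = -7529$)
$O{\left(177 \right)} - P = \frac{8}{-4 + 177} - -7529 = \frac{8}{173} + 7529 = \frac{1302525}{173}$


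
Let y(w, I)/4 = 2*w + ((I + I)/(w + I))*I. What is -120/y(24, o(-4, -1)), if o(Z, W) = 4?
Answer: -105/172 ≈ -0.61047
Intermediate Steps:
y(w, I) = 8*w + 8*I²/(I + w) (y(w, I) = 4*(2*w + ((I + I)/(w + I))*I) = 4*(2*w + ((2*I)/(I + w))*I) = 4*(2*w + (2*I/(I + w))*I) = 4*(2*w + 2*I²/(I + w)) = 8*w + 8*I²/(I + w))
-120/y(24, o(-4, -1)) = -120*(4 + 24)/(8*(4² + 24² + 4*24)) = -120*7/(2*(16 + 576 + 96)) = -120/(8*(1/28)*688) = -120/1376/7 = -120*7/1376 = -105/172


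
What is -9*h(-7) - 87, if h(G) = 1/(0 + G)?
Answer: -600/7 ≈ -85.714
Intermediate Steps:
h(G) = 1/G
-9*h(-7) - 87 = -9/(-7) - 87 = -9*(-⅐) - 87 = 9/7 - 87 = -600/7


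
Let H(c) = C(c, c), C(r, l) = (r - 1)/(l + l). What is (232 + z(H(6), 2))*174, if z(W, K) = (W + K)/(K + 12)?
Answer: 1131145/28 ≈ 40398.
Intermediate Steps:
C(r, l) = (-1 + r)/(2*l) (C(r, l) = (-1 + r)/((2*l)) = (-1 + r)*(1/(2*l)) = (-1 + r)/(2*l))
H(c) = (-1 + c)/(2*c)
z(W, K) = (K + W)/(12 + K)
(232 + z(H(6), 2))*174 = (232 + (2 + (½)*(-1 + 6)/6)/(12 + 2))*174 = (232 + (2 + (½)*(⅙)*5)/14)*174 = (232 + (2 + 5/12)/14)*174 = (232 + (1/14)*(29/12))*174 = (232 + 29/168)*174 = (39005/168)*174 = 1131145/28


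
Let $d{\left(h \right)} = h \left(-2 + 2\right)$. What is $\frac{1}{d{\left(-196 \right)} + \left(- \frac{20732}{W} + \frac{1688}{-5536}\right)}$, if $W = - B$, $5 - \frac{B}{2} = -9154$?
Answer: $\frac{89268}{73813} \approx 1.2094$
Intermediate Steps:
$B = 18318$ ($B = 10 - -18308 = 10 + 18308 = 18318$)
$d{\left(h \right)} = 0$ ($d{\left(h \right)} = h 0 = 0$)
$W = -18318$ ($W = \left(-1\right) 18318 = -18318$)
$\frac{1}{d{\left(-196 \right)} + \left(- \frac{20732}{W} + \frac{1688}{-5536}\right)} = \frac{1}{0 + \left(- \frac{20732}{-18318} + \frac{1688}{-5536}\right)} = \frac{1}{0 + \left(\left(-20732\right) \left(- \frac{1}{18318}\right) + 1688 \left(- \frac{1}{5536}\right)\right)} = \frac{1}{0 + \left(\frac{146}{129} - \frac{211}{692}\right)} = \frac{1}{0 + \frac{73813}{89268}} = \frac{1}{\frac{73813}{89268}} = \frac{89268}{73813}$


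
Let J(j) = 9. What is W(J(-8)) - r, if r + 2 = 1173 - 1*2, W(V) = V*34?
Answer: -863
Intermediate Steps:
W(V) = 34*V
r = 1169 (r = -2 + (1173 - 1*2) = -2 + (1173 - 2) = -2 + 1171 = 1169)
W(J(-8)) - r = 34*9 - 1*1169 = 306 - 1169 = -863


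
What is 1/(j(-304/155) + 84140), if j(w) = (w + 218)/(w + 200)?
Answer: 5116/430465821 ≈ 1.1885e-5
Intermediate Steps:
j(w) = (218 + w)/(200 + w)
1/(j(-304/155) + 84140) = 1/((218 - 304/155)/(200 - 304/155) + 84140) = 1/((33486/155)/(30696/155) + 84140) = 1/((155/30696)*(33486/155) + 84140) = 1/(5581/5116 + 84140) = 1/(430465821/5116) = 5116/430465821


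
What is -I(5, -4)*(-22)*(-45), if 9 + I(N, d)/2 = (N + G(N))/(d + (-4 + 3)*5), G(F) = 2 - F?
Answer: 18260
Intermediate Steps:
I(N, d) = -18 + 4/(-5 + d) (I(N, d) = -18 + 2*((N + (2 - N))/(d + (-4 + 3)*5)) = -18 + 2*(2/(d - 1*5)) = -18 + 2*(2/(d - 5)) = -18 + 2*(2/(-5 + d)) = -18 + 4/(-5 + d))
-I(5, -4)*(-22)*(-45) = -(2*(47 - 9*(-4))/(-5 - 4))*(-22)*(-45) = -(2*(47 + 36)/(-9))*(-22)*(-45) = -(2*(-1/9)*83)*(-22)*(-45) = -(-166/9*(-22))*(-45) = -3652*(-45)/9 = -1*(-18260) = 18260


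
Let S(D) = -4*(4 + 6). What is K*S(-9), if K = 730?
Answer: -29200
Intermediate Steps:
S(D) = -40 (S(D) = -4*10 = -40)
K*S(-9) = 730*(-40) = -29200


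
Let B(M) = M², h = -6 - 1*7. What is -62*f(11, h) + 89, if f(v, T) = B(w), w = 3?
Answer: -469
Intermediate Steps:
h = -13 (h = -6 - 7 = -13)
f(v, T) = 9 (f(v, T) = 3² = 9)
-62*f(11, h) + 89 = -62*9 + 89 = -558 + 89 = -469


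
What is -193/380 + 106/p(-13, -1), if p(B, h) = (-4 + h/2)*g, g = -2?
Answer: 38543/3420 ≈ 11.270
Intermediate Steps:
p(B, h) = 8 - h (p(B, h) = (-4 + h/2)*(-2) = 8 - h)
-193/380 + 106/p(-13, -1) = -193/380 + 106/(8 - 1*(-1)) = -193*1/380 + 106/(8 + 1) = -193/380 + 106/9 = 38543/3420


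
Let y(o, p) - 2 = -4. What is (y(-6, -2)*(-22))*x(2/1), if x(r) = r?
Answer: 88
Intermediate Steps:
y(o, p) = -2 (y(o, p) = 2 - 4 = -2)
(y(-6, -2)*(-22))*x(2/1) = (-2*(-22))*(2/1) = 44*(2*1) = 44*2 = 88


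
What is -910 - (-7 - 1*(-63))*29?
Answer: -2534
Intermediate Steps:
-910 - (-7 - 1*(-63))*29 = -910 - (-7 + 63)*29 = -910 - 56*29 = -910 - 1*1624 = -910 - 1624 = -2534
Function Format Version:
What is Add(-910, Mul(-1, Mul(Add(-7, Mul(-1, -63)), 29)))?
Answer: -2534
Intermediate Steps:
Add(-910, Mul(-1, Mul(Add(-7, Mul(-1, -63)), 29))) = Add(-910, Mul(-1, Mul(Add(-7, 63), 29))) = Add(-910, Mul(-1, Mul(56, 29))) = Add(-910, Mul(-1, 1624)) = Add(-910, -1624) = -2534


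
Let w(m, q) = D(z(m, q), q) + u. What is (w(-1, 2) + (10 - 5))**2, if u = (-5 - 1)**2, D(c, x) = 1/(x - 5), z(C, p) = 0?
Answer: 14884/9 ≈ 1653.8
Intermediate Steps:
D(c, x) = 1/(-5 + x)
u = 36 (u = (-6)**2 = 36)
w(m, q) = 36 + 1/(-5 + q) (w(m, q) = 1/(-5 + q) + 36 = 36 + 1/(-5 + q))
(w(-1, 2) + (10 - 5))**2 = ((-179 + 36*2)/(-5 + 2) + (10 - 5))**2 = ((-179 + 72)/(-3) + 5)**2 = (-1/3*(-107) + 5)**2 = (107/3 + 5)**2 = (122/3)**2 = 14884/9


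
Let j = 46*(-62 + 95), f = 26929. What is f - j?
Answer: 25411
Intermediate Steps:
j = 1518 (j = 46*33 = 1518)
f - j = 26929 - 1*1518 = 26929 - 1518 = 25411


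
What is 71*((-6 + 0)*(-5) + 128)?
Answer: 11218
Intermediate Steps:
71*((-6 + 0)*(-5) + 128) = 71*(-6*(-5) + 128) = 71*(30 + 128) = 71*158 = 11218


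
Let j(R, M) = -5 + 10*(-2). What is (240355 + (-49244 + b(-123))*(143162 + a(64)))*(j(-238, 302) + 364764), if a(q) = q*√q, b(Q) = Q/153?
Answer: -131606161030863115/51 ≈ -2.5805e+15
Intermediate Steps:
j(R, M) = -25 (j(R, M) = -5 - 20 = -25)
b(Q) = Q/153 (b(Q) = Q*(1/153) = Q/153)
a(q) = q^(3/2)
(240355 + (-49244 + b(-123))*(143162 + a(64)))*(j(-238, 302) + 364764) = (240355 + (-49244 + (1/153)*(-123))*(143162 + 64^(3/2)))*(-25 + 364764) = (240355 + (-49244 - 41/51)*(143162 + 512))*364739 = (240355 - 2511485/51*143674)*364739 = (240355 - 360835095890/51)*364739 = -360822837785/51*364739 = -131606161030863115/51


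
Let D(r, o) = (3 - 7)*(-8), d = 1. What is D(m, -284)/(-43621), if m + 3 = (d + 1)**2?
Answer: -32/43621 ≈ -0.00073359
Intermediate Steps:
m = 1 (m = -3 + (1 + 1)**2 = -3 + 2**2 = -3 + 4 = 1)
D(r, o) = 32 (D(r, o) = -4*(-8) = 32)
D(m, -284)/(-43621) = 32/(-43621) = 32*(-1/43621) = -32/43621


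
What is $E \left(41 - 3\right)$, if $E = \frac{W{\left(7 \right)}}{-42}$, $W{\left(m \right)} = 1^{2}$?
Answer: $- \frac{19}{21} \approx -0.90476$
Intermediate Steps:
$W{\left(m \right)} = 1$
$E = - \frac{1}{42}$ ($E = 1 \frac{1}{-42} = 1 \left(- \frac{1}{42}\right) = - \frac{1}{42} \approx -0.02381$)
$E \left(41 - 3\right) = - \frac{41 - 3}{42} = \left(- \frac{1}{42}\right) 38 = - \frac{19}{21}$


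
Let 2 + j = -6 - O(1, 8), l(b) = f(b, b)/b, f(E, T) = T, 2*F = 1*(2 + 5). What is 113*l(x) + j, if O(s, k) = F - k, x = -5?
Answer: 219/2 ≈ 109.50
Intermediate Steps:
F = 7/2 (F = (1*(2 + 5))/2 = (1*7)/2 = (1/2)*7 = 7/2 ≈ 3.5000)
O(s, k) = 7/2 - k
l(b) = 1 (l(b) = b/b = 1)
j = -7/2 (j = -2 + (-6 - (7/2 - 1*8)) = -2 + (-6 - (7/2 - 8)) = -2 + (-6 - 1*(-9/2)) = -2 + (-6 + 9/2) = -2 - 3/2 = -7/2 ≈ -3.5000)
113*l(x) + j = 113*1 - 7/2 = 113 - 7/2 = 219/2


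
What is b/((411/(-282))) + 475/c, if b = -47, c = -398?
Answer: 1693289/54526 ≈ 31.055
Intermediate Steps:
b/((411/(-282))) + 475/c = -47/(411/(-282)) + 475/(-398) = -47/(411*(-1/282)) + 475*(-1/398) = -47/(-137/94) - 475/398 = -47*(-94/137) - 475/398 = 4418/137 - 475/398 = 1693289/54526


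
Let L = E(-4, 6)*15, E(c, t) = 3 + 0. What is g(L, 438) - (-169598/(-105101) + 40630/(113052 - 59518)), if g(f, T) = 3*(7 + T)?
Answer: 3748998596964/2813238467 ≈ 1332.6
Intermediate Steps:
E(c, t) = 3
L = 45 (L = 3*15 = 45)
g(f, T) = 21 + 3*T
g(L, 438) - (-169598/(-105101) + 40630/(113052 - 59518)) = (21 + 3*438) - (-169598/(-105101) + 40630/(113052 - 59518)) = (21 + 1314) - (-169598*(-1/105101) + 40630/53534) = 1335 - (169598/105101 + 40630*(1/53534)) = 1335 - (169598/105101 + 20315/26767) = 1335 - 1*6674756481/2813238467 = 1335 - 6674756481/2813238467 = 3748998596964/2813238467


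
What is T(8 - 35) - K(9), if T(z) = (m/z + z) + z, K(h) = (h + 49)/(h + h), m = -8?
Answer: -1537/27 ≈ -56.926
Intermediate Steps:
K(h) = (49 + h)/(2*h) (K(h) = (49 + h)/((2*h)) = (49 + h)*(1/(2*h)) = (49 + h)/(2*h))
T(z) = -8/z + 2*z (T(z) = (-8/z + z) + z = (z - 8/z) + z = -8/z + 2*z)
T(8 - 35) - K(9) = (-8/(8 - 35) + 2*(8 - 35)) - (49 + 9)/(2*9) = (-8/(-27) + 2*(-27)) - 58/(2*9) = (-8*(-1/27) - 54) - 1*29/9 = (8/27 - 54) - 29/9 = -1450/27 - 29/9 = -1537/27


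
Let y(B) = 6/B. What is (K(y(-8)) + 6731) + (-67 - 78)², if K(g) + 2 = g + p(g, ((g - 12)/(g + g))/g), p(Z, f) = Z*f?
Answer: 111047/4 ≈ 27762.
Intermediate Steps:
K(g) = -2 + g + (-12 + g)/(2*g) (K(g) = -2 + (g + g*(((g - 12)/(g + g))/g)) = -2 + (g + g*(((-12 + g)/((2*g)))/g)) = -2 + (g + g*(((-12 + g)*(1/(2*g)))/g)) = -2 + (g + g*(((-12 + g)/(2*g))/g)) = -2 + (g + g*((-12 + g)/(2*g²))) = -2 + (g + (-12 + g)/(2*g)) = -2 + g + (-12 + g)/(2*g))
(K(y(-8)) + 6731) + (-67 - 78)² = ((-3/2 + 6/(-8) - 6/(6/(-8))) + 6731) + (-67 - 78)² = ((-3/2 + 6*(-⅛) - 6/(6*(-⅛))) + 6731) + (-145)² = ((-3/2 - ¾ - 6/(-¾)) + 6731) + 21025 = ((-3/2 - ¾ - 6*(-4/3)) + 6731) + 21025 = ((-3/2 - ¾ + 8) + 6731) + 21025 = (23/4 + 6731) + 21025 = 26947/4 + 21025 = 111047/4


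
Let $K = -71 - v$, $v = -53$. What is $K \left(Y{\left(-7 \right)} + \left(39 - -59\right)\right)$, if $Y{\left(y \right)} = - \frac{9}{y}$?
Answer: $- \frac{12510}{7} \approx -1787.1$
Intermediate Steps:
$K = -18$ ($K = -71 - -53 = -71 + 53 = -18$)
$K \left(Y{\left(-7 \right)} + \left(39 - -59\right)\right) = - 18 \left(- \frac{9}{-7} + \left(39 - -59\right)\right) = - 18 \left(\left(-9\right) \left(- \frac{1}{7}\right) + \left(39 + 59\right)\right) = - 18 \left(\frac{9}{7} + 98\right) = \left(-18\right) \frac{695}{7} = - \frac{12510}{7}$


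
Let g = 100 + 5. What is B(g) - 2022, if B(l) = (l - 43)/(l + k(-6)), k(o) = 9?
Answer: -115223/57 ≈ -2021.5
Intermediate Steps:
g = 105
B(l) = (-43 + l)/(9 + l) (B(l) = (l - 43)/(l + 9) = (-43 + l)/(9 + l))
B(g) - 2022 = (-43 + 105)/(9 + 105) - 2022 = 62/114 - 2022 = (1/114)*62 - 2022 = 31/57 - 2022 = -115223/57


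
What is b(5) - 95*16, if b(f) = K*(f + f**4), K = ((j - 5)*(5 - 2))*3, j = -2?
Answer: -41210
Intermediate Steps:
K = -63 (K = ((-2 - 5)*(5 - 2))*3 = -7*3*3 = -21*3 = -63)
b(f) = -63*f - 63*f**4 (b(f) = -63*(f + f**4) = -63*f - 63*f**4)
b(5) - 95*16 = -63*5*(1 + 5**3) - 95*16 = -63*5*(1 + 125) - 1520 = -63*5*126 - 1520 = -39690 - 1520 = -41210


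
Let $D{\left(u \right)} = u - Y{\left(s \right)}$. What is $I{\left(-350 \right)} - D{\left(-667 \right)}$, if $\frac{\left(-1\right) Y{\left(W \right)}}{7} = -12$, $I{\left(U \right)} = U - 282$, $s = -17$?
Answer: $119$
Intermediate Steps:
$I{\left(U \right)} = -282 + U$ ($I{\left(U \right)} = U - 282 = -282 + U$)
$Y{\left(W \right)} = 84$ ($Y{\left(W \right)} = \left(-7\right) \left(-12\right) = 84$)
$D{\left(u \right)} = -84 + u$ ($D{\left(u \right)} = u - 84 = -84 + u$)
$I{\left(-350 \right)} - D{\left(-667 \right)} = \left(-282 - 350\right) - \left(-84 - 667\right) = -632 - -751 = -632 + 751 = 119$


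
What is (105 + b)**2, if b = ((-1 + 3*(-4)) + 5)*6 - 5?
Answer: 2704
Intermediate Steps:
b = -53 (b = ((-1 - 12) + 5)*6 - 5 = (-13 + 5)*6 - 5 = -8*6 - 5 = -48 - 5 = -53)
(105 + b)**2 = (105 - 53)**2 = 52**2 = 2704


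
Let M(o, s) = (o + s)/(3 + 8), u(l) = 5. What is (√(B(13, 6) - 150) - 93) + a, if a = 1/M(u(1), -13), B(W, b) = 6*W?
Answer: -755/8 + 6*I*√2 ≈ -94.375 + 8.4853*I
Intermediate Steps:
M(o, s) = o/11 + s/11 (M(o, s) = (o + s)/11 = (o + s)*(1/11) = o/11 + s/11)
a = -11/8 (a = 1/((1/11)*5 + (1/11)*(-13)) = 1/(5/11 - 13/11) = 1/(-8/11) = -11/8 ≈ -1.3750)
(√(B(13, 6) - 150) - 93) + a = (√(6*13 - 150) - 93) - 11/8 = (√(78 - 150) - 93) - 11/8 = (√(-72) - 93) - 11/8 = (6*I*√2 - 93) - 11/8 = (-93 + 6*I*√2) - 11/8 = -755/8 + 6*I*√2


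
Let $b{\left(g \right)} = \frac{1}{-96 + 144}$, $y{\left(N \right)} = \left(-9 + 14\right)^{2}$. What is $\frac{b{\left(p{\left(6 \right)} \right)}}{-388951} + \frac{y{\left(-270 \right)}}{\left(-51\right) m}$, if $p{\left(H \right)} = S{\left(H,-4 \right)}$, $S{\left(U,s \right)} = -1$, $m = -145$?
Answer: $\frac{31115587}{9204136464} \approx 0.0033806$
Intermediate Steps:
$p{\left(H \right)} = -1$
$y{\left(N \right)} = 25$ ($y{\left(N \right)} = 5^{2} = 25$)
$b{\left(g \right)} = \frac{1}{48}$
$\frac{b{\left(p{\left(6 \right)} \right)}}{-388951} + \frac{y{\left(-270 \right)}}{\left(-51\right) m} = \frac{1}{48 \left(-388951\right)} + \frac{25}{\left(-51\right) \left(-145\right)} = \frac{1}{48} \left(- \frac{1}{388951}\right) + \frac{25}{7395} = - \frac{1}{18669648} + 25 \cdot \frac{1}{7395} = - \frac{1}{18669648} + \frac{5}{1479} = \frac{31115587}{9204136464}$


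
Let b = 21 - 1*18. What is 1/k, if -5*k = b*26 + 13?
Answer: -5/91 ≈ -0.054945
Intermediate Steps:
b = 3 (b = 21 - 18 = 3)
k = -91/5 (k = -(3*26 + 13)/5 = -(78 + 13)/5 = -⅕*91 = -91/5 ≈ -18.200)
1/k = 1/(-91/5) = -5/91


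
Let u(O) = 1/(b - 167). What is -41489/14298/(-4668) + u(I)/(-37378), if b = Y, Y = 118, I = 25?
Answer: 38027379661/61120695031704 ≈ 0.00062217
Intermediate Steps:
b = 118
u(O) = -1/49 (u(O) = 1/(118 - 167) = 1/(-49) = -1/49)
-41489/14298/(-4668) + u(I)/(-37378) = -41489/14298/(-4668) - 1/49/(-37378) = -41489*1/14298*(-1/4668) - 1/49*(-1/37378) = -41489/14298*(-1/4668) + 1/1831522 = 41489/66743064 + 1/1831522 = 38027379661/61120695031704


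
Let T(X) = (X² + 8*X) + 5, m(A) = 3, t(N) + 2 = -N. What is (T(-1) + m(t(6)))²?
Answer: 1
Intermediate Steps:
t(N) = -2 - N
T(X) = 5 + X² + 8*X
(T(-1) + m(t(6)))² = ((5 + (-1)² + 8*(-1)) + 3)² = ((5 + 1 - 8) + 3)² = (-2 + 3)² = 1² = 1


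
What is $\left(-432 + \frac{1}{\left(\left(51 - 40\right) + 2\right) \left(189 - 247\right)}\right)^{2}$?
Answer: $\frac{106099381441}{568516} \approx 1.8663 \cdot 10^{5}$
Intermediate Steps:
$\left(-432 + \frac{1}{\left(\left(51 - 40\right) + 2\right) \left(189 - 247\right)}\right)^{2} = \left(-432 + \frac{1}{\left(\left(51 - 40\right) + 2\right) \left(-58\right)}\right)^{2} = \left(-432 + \frac{1}{\left(11 + 2\right) \left(-58\right)}\right)^{2} = \left(-432 + \frac{1}{13 \left(-58\right)}\right)^{2} = \left(-432 + \frac{1}{-754}\right)^{2} = \left(-432 - \frac{1}{754}\right)^{2} = \left(- \frac{325729}{754}\right)^{2} = \frac{106099381441}{568516}$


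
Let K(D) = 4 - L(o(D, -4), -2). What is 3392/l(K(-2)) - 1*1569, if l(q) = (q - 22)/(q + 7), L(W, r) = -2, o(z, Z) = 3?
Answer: -4325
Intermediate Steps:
K(D) = 6 (K(D) = 4 - 1*(-2) = 4 + 2 = 6)
l(q) = (-22 + q)/(7 + q)
3392/l(K(-2)) - 1*1569 = 3392/(((-22 + 6)/(7 + 6))) - 1*1569 = 3392/((-16/13)) - 1569 = 3392/(((1/13)*(-16))) - 1569 = 3392/(-16/13) - 1569 = 3392*(-13/16) - 1569 = -2756 - 1569 = -4325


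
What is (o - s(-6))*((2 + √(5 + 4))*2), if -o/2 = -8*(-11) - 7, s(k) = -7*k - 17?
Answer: -1870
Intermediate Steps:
s(k) = -17 - 7*k
o = -162 (o = -2*(-8*(-11) - 7) = -2*(88 - 7) = -2*81 = -162)
(o - s(-6))*((2 + √(5 + 4))*2) = (-162 - (-17 - 7*(-6)))*((2 + √(5 + 4))*2) = (-162 - (-17 + 42))*((2 + √9)*2) = (-162 - 1*25)*((2 + 3)*2) = (-162 - 25)*(5*2) = -187*10 = -1870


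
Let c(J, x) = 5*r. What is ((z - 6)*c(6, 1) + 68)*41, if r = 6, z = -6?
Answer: -11972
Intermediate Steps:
c(J, x) = 30 (c(J, x) = 5*6 = 30)
((z - 6)*c(6, 1) + 68)*41 = ((-6 - 6)*30 + 68)*41 = (-12*30 + 68)*41 = (-360 + 68)*41 = -292*41 = -11972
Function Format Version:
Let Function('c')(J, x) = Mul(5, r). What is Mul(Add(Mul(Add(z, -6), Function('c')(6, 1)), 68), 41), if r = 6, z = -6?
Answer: -11972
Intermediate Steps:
Function('c')(J, x) = 30 (Function('c')(J, x) = Mul(5, 6) = 30)
Mul(Add(Mul(Add(z, -6), Function('c')(6, 1)), 68), 41) = Mul(Add(Mul(Add(-6, -6), 30), 68), 41) = Mul(Add(Mul(-12, 30), 68), 41) = Mul(Add(-360, 68), 41) = Mul(-292, 41) = -11972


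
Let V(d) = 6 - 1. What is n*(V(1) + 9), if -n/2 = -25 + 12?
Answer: 364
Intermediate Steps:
V(d) = 5
n = 26 (n = -2*(-25 + 12) = -2*(-13) = 26)
n*(V(1) + 9) = 26*(5 + 9) = 26*14 = 364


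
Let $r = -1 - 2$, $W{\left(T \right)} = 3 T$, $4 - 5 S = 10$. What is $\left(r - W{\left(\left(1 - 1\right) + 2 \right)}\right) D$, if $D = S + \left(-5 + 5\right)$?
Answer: $\frac{54}{5} \approx 10.8$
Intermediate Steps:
$S = - \frac{6}{5}$ ($S = \frac{4}{5} - 2 = - \frac{6}{5} \approx -1.2$)
$D = - \frac{6}{5}$ ($D = - \frac{6}{5} + \left(-5 + 5\right) = - \frac{6}{5} + 0 = - \frac{6}{5} \approx -1.2$)
$r = -3$ ($r = -1 - 2 = -3$)
$\left(r - W{\left(\left(1 - 1\right) + 2 \right)}\right) D = \left(-3 - 3 \left(\left(1 - 1\right) + 2\right)\right) \left(- \frac{6}{5}\right) = \left(-3 - 3 \left(0 + 2\right)\right) \left(- \frac{6}{5}\right) = \left(-3 - 3 \cdot 2\right) \left(- \frac{6}{5}\right) = \left(-3 - 6\right) \left(- \frac{6}{5}\right) = \left(-9\right) \left(- \frac{6}{5}\right) = \frac{54}{5}$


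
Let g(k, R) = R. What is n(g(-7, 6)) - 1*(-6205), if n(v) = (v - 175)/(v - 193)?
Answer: 1160504/187 ≈ 6205.9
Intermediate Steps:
n(v) = (-175 + v)/(-193 + v)
n(g(-7, 6)) - 1*(-6205) = (-175 + 6)/(-193 + 6) - 1*(-6205) = -169/(-187) + 6205 = -1/187*(-169) + 6205 = 169/187 + 6205 = 1160504/187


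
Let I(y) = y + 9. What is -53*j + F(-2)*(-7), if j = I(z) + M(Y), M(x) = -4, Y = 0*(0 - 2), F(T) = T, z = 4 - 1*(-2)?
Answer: -569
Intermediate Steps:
z = 6 (z = 4 + 2 = 6)
I(y) = 9 + y
Y = 0 (Y = 0*(-2) = 0)
j = 11 (j = (9 + 6) - 4 = 15 - 4 = 11)
-53*j + F(-2)*(-7) = -53*11 - 2*(-7) = -583 + 14 = -569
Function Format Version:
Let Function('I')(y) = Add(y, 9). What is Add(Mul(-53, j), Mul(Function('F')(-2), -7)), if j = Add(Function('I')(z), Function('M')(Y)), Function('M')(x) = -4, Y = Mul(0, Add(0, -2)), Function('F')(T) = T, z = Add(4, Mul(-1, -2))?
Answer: -569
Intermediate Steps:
z = 6 (z = Add(4, 2) = 6)
Function('I')(y) = Add(9, y)
Y = 0 (Y = Mul(0, -2) = 0)
j = 11 (j = Add(Add(9, 6), -4) = Add(15, -4) = 11)
Add(Mul(-53, j), Mul(Function('F')(-2), -7)) = Add(Mul(-53, 11), Mul(-2, -7)) = Add(-583, 14) = -569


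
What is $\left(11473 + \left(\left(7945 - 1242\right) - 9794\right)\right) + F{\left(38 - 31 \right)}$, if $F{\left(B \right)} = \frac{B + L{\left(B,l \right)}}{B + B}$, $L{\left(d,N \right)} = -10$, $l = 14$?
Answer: $\frac{117345}{14} \approx 8381.8$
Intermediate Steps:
$F{\left(B \right)} = \frac{-10 + B}{2 B}$ ($F{\left(B \right)} = \frac{B - 10}{B + B} = \frac{-10 + B}{2 B}$)
$\left(11473 + \left(\left(7945 - 1242\right) - 9794\right)\right) + F{\left(38 - 31 \right)} = \left(11473 + \left(\left(7945 - 1242\right) - 9794\right)\right) + \frac{-10 + \left(38 - 31\right)}{2 \left(38 - 31\right)} = \left(11473 + \left(6703 - 9794\right)\right) + \frac{-10 + 7}{2 \cdot 7} = \left(11473 - 3091\right) + \frac{1}{2} \cdot \frac{1}{7} \left(-3\right) = 8382 - \frac{3}{14} = \frac{117345}{14}$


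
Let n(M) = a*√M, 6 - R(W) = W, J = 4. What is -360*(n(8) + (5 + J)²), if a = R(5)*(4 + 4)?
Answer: -29160 - 5760*√2 ≈ -37306.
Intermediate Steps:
R(W) = 6 - W
a = 8 (a = (6 - 1*5)*(4 + 4) = (6 - 5)*8 = 1*8 = 8)
n(M) = 8*√M
-360*(n(8) + (5 + J)²) = -360*(8*√8 + (5 + 4)²) = -360*(8*(2*√2) + 9²) = -360*(16*√2 + 81) = -360*(81 + 16*√2) = -29160 - 5760*√2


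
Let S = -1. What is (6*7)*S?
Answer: -42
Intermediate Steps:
(6*7)*S = (6*7)*(-1) = 42*(-1) = -42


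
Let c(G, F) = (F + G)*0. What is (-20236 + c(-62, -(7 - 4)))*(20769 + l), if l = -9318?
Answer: -231722436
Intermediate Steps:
c(G, F) = 0
(-20236 + c(-62, -(7 - 4)))*(20769 + l) = (-20236 + 0)*(20769 - 9318) = -20236*11451 = -231722436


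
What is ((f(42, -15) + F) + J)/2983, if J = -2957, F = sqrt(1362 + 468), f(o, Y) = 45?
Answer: -2912/2983 + sqrt(1830)/2983 ≈ -0.96186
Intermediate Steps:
F = sqrt(1830) ≈ 42.779
((f(42, -15) + F) + J)/2983 = ((45 + sqrt(1830)) - 2957)/2983 = (-2912 + sqrt(1830))*(1/2983) = -2912/2983 + sqrt(1830)/2983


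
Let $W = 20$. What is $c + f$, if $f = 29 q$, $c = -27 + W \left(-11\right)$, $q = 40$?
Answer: $913$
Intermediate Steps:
$c = -247$ ($c = -27 + 20 \left(-11\right) = -27 - 220 = -247$)
$f = 1160$ ($f = 29 \cdot 40 = 1160$)
$c + f = -247 + 1160 = 913$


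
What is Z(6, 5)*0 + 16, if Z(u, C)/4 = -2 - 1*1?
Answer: 16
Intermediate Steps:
Z(u, C) = -12 (Z(u, C) = 4*(-2 - 1*1) = 4*(-2 - 1) = 4*(-3) = -12)
Z(6, 5)*0 + 16 = -12*0 + 16 = 0 + 16 = 16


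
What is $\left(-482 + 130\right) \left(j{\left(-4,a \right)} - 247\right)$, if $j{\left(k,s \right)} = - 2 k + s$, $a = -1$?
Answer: $84480$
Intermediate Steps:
$j{\left(k,s \right)} = s - 2 k$
$\left(-482 + 130\right) \left(j{\left(-4,a \right)} - 247\right) = \left(-482 + 130\right) \left(\left(-1 - -8\right) - 247\right) = - 352 \left(\left(-1 + 8\right) - 247\right) = - 352 \left(7 - 247\right) = \left(-352\right) \left(-240\right) = 84480$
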